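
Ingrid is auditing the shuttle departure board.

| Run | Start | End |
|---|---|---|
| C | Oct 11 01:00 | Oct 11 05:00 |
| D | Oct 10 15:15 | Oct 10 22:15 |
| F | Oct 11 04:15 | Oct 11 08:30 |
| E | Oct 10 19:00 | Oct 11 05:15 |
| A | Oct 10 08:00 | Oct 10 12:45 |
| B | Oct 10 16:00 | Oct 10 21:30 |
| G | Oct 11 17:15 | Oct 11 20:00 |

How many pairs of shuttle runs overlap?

6

Sorted by start: A, D, B, E, C, F, G.
D starts after A ends; A is clear from here.
B starts before D ends → D and B overlap.
E starts before D ends → D and E overlap.
C starts after D ends; D is clear from here.
E starts before B ends → B and E overlap.
C starts after B ends; B is clear from here.
C starts before E ends → E and C overlap.
F starts before E ends → E and F overlap.
G starts after E ends.
F starts before C ends → C and F overlap.
G starts after C ends.
G starts after F ends.
Overlapping pairs: B & D, B & E, C & E, C & F, D & E, E & F — 6 in total.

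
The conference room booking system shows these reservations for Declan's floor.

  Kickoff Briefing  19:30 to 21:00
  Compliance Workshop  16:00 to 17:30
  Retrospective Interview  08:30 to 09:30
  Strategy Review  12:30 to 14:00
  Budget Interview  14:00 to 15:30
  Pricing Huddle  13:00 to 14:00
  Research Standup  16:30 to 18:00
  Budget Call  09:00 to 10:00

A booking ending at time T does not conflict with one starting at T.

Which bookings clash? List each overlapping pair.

Budget Call & Retrospective Interview, Compliance Workshop & Research Standup, Pricing Huddle & Strategy Review

Sorted by start: Retrospective Interview, Budget Call, Strategy Review, Pricing Huddle, Budget Interview, Compliance Workshop, Research Standup, Kickoff Briefing.
Budget Call starts before Retrospective Interview ends → Retrospective Interview and Budget Call overlap.
Strategy Review starts after Retrospective Interview ends — done with Retrospective Interview.
Strategy Review starts after Budget Call ends — done with Budget Call.
Pricing Huddle starts before Strategy Review ends → Strategy Review and Pricing Huddle overlap.
Budget Interview starts exactly when Strategy Review ends (back-to-back, no overlap) — done with Strategy Review.
Budget Interview starts exactly when Pricing Huddle ends (back-to-back, no overlap) — done with Pricing Huddle.
Compliance Workshop starts after Budget Interview ends — done with Budget Interview.
Research Standup starts before Compliance Workshop ends → Compliance Workshop and Research Standup overlap.
Kickoff Briefing starts after Compliance Workshop ends.
Kickoff Briefing starts after Research Standup ends.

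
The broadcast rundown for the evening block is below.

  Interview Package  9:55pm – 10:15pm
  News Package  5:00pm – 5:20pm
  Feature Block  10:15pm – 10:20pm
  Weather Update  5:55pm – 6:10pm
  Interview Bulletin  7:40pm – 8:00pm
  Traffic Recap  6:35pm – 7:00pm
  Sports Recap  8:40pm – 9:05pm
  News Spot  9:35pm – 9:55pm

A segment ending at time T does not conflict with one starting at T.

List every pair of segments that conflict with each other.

no conflicts

Sorted by start: News Package, Weather Update, Traffic Recap, Interview Bulletin, Sports Recap, News Spot, Interview Package, Feature Block.
Weather Update starts after News Package ends, so News Package has no further overlaps.
Traffic Recap starts after Weather Update ends, so Weather Update has no further overlaps.
Interview Bulletin starts after Traffic Recap ends, so Traffic Recap has no further overlaps.
Sports Recap starts after Interview Bulletin ends, so Interview Bulletin has no further overlaps.
News Spot starts after Sports Recap ends, so Sports Recap has no further overlaps.
Interview Package starts exactly when News Spot ends (back-to-back, no overlap), so News Spot has no further overlaps.
Feature Block starts exactly when Interview Package ends (back-to-back, no overlap).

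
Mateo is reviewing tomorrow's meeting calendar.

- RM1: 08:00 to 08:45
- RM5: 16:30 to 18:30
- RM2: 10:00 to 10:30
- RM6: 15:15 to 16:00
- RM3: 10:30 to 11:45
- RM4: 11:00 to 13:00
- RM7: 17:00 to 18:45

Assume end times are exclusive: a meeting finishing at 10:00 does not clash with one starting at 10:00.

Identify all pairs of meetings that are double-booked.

RM3 & RM4, RM5 & RM7

Sorted by start: RM1, RM2, RM3, RM4, RM6, RM5, RM7.
RM2 starts after RM1 ends — done with RM1.
RM3 starts exactly when RM2 ends (back-to-back, no overlap) — done with RM2.
RM4 starts before RM3 ends → RM3 and RM4 overlap.
RM6 starts after RM3 ends — done with RM3.
RM6 starts after RM4 ends — done with RM4.
RM5 starts after RM6 ends — done with RM6.
RM7 starts before RM5 ends → RM5 and RM7 overlap.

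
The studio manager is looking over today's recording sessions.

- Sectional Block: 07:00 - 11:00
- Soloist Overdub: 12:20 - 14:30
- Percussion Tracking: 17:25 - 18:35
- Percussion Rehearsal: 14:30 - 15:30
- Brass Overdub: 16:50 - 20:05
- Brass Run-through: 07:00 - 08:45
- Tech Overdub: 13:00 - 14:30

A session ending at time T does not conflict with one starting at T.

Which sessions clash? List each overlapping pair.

Sorted by start: Brass Run-through, Sectional Block, Soloist Overdub, Tech Overdub, Percussion Rehearsal, Brass Overdub, Percussion Tracking.
Sectional Block starts before Brass Run-through ends → Brass Run-through and Sectional Block overlap.
Soloist Overdub starts after Brass Run-through ends; Brass Run-through is clear from here.
Soloist Overdub starts after Sectional Block ends; Sectional Block is clear from here.
Tech Overdub starts before Soloist Overdub ends → Soloist Overdub and Tech Overdub overlap.
Percussion Rehearsal starts exactly when Soloist Overdub ends (back-to-back, no overlap); Soloist Overdub is clear from here.
Percussion Rehearsal starts exactly when Tech Overdub ends (back-to-back, no overlap); Tech Overdub is clear from here.
Brass Overdub starts after Percussion Rehearsal ends; Percussion Rehearsal is clear from here.
Percussion Tracking starts before Brass Overdub ends → Brass Overdub and Percussion Tracking overlap.

Brass Overdub & Percussion Tracking, Brass Run-through & Sectional Block, Soloist Overdub & Tech Overdub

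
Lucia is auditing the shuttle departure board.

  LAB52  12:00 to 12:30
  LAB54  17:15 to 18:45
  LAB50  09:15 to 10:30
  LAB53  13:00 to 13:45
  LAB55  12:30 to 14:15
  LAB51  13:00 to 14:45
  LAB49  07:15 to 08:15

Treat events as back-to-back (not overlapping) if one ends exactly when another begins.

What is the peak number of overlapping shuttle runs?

Walk through starts and ends in time order (an end at T is processed before a start at T):
07:15 start LAB49 → 1
08:15 end LAB49 → 0
09:15 start LAB50 → 1
10:30 end LAB50 → 0
12:00 start LAB52 → 1
12:30 end LAB52 → 0
12:30 start LAB55 → 1
13:00 start LAB51 → 2
13:00 start LAB53 → 3
13:45 end LAB53 → 2
14:15 end LAB55 → 1
14:45 end LAB51 → 0
17:15 start LAB54 → 1
18:45 end LAB54 → 0
Peak is 3, at 13:00 (LAB51, LAB53, LAB55).

3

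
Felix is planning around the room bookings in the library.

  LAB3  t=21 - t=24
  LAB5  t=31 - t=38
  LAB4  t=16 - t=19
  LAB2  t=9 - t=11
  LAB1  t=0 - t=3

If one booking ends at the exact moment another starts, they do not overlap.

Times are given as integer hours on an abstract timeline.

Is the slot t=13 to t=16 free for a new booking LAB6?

LAB1: ends t=3 at or before LAB6 starts t=13 → clear.
LAB2: ends t=11 at or before LAB6 starts t=13 → clear.
LAB4: starts t=16 at or after LAB6 ends t=16 → clear.
LAB3: starts t=21 at or after LAB6 ends t=16 → clear.
LAB5: starts t=31 at or after LAB6 ends t=16 → clear.

Yes — the slot is free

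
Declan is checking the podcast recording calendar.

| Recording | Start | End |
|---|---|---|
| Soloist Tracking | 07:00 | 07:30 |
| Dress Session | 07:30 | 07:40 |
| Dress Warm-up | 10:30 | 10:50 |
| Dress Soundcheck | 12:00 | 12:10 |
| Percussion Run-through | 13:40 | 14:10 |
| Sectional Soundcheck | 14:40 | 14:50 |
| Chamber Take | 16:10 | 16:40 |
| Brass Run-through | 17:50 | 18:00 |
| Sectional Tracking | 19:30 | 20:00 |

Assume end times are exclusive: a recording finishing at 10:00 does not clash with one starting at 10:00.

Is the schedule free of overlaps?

Sorted by start: Soloist Tracking, Dress Session, Dress Warm-up, Dress Soundcheck, Percussion Run-through, Sectional Soundcheck, Chamber Take, Brass Run-through, Sectional Tracking.
Dress Session starts exactly when Soloist Tracking ends (back-to-back, no overlap) — done with Soloist Tracking.
Dress Warm-up starts after Dress Session ends — done with Dress Session.
Dress Soundcheck starts after Dress Warm-up ends — done with Dress Warm-up.
Percussion Run-through starts after Dress Soundcheck ends — done with Dress Soundcheck.
Sectional Soundcheck starts after Percussion Run-through ends — done with Percussion Run-through.
Chamber Take starts after Sectional Soundcheck ends — done with Sectional Soundcheck.
Brass Run-through starts after Chamber Take ends — done with Chamber Take.
Sectional Tracking starts after Brass Run-through ends.
Every pair is clear; the schedule has no overlaps.

Yes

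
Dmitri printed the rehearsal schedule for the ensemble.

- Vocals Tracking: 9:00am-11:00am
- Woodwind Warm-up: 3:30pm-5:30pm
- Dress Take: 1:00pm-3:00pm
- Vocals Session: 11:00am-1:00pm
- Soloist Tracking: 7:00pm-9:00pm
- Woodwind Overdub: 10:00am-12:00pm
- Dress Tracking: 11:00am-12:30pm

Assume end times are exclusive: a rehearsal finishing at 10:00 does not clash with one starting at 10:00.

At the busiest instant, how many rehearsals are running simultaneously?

Sweep the timeline, counting +1 at each start and −1 at each end (ends before starts at a tie):
9:00am start Vocals Tracking → 1
10:00am start Woodwind Overdub → 2
11:00am end Vocals Tracking → 1
11:00am start Dress Tracking → 2
11:00am start Vocals Session → 3
12:00pm end Woodwind Overdub → 2
12:30pm end Dress Tracking → 1
1:00pm end Vocals Session → 0
1:00pm start Dress Take → 1
3:00pm end Dress Take → 0
3:30pm start Woodwind Warm-up → 1
5:30pm end Woodwind Warm-up → 0
7:00pm start Soloist Tracking → 1
9:00pm end Soloist Tracking → 0
Peak is 3, at 11:00am (Dress Tracking, Vocals Session, Woodwind Overdub).

3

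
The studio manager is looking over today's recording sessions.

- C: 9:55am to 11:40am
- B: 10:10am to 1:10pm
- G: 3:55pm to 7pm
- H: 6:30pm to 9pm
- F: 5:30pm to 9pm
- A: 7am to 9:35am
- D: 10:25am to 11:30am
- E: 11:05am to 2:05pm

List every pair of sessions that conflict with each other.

B & C, B & D, B & E, C & D, C & E, D & E, F & G, F & H, G & H

Sorted by start: A, C, B, D, E, G, F, H.
C starts after A ends — done with A.
B starts before C ends → C and B overlap.
D starts before C ends → C and D overlap.
E starts before C ends → C and E overlap.
G starts after C ends — done with C.
D starts before B ends → B and D overlap.
E starts before B ends → B and E overlap.
G starts after B ends — done with B.
E starts before D ends → D and E overlap.
G starts after D ends — done with D.
G starts after E ends — done with E.
F starts before G ends → G and F overlap.
H starts before G ends → G and H overlap.
H starts before F ends → F and H overlap.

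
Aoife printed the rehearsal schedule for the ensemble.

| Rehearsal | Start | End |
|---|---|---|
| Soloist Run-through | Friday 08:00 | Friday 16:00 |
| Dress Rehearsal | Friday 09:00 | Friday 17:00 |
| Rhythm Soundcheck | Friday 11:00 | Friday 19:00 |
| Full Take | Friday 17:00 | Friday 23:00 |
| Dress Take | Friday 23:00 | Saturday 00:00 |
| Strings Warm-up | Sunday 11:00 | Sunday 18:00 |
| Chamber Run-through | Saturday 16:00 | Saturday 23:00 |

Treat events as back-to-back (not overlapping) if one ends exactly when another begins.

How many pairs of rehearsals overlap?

4

Two intervals overlap when each starts before the other ends.
Sorted by start: Soloist Run-through, Dress Rehearsal, Rhythm Soundcheck, Full Take, Dress Take, Chamber Run-through, Strings Warm-up.
Dress Rehearsal starts before Soloist Run-through ends → Soloist Run-through and Dress Rehearsal overlap.
Rhythm Soundcheck starts before Soloist Run-through ends → Soloist Run-through and Rhythm Soundcheck overlap.
Full Take starts after Soloist Run-through ends — done with Soloist Run-through.
Rhythm Soundcheck starts before Dress Rehearsal ends → Dress Rehearsal and Rhythm Soundcheck overlap.
Full Take starts exactly when Dress Rehearsal ends (back-to-back, no overlap) — done with Dress Rehearsal.
Full Take starts before Rhythm Soundcheck ends → Rhythm Soundcheck and Full Take overlap.
Dress Take starts after Rhythm Soundcheck ends — done with Rhythm Soundcheck.
Dress Take starts exactly when Full Take ends (back-to-back, no overlap) — done with Full Take.
Chamber Run-through starts after Dress Take ends — done with Dress Take.
Strings Warm-up starts after Chamber Run-through ends.
Overlapping pairs: Dress Rehearsal & Rhythm Soundcheck, Dress Rehearsal & Soloist Run-through, Full Take & Rhythm Soundcheck, Rhythm Soundcheck & Soloist Run-through — 4 in total.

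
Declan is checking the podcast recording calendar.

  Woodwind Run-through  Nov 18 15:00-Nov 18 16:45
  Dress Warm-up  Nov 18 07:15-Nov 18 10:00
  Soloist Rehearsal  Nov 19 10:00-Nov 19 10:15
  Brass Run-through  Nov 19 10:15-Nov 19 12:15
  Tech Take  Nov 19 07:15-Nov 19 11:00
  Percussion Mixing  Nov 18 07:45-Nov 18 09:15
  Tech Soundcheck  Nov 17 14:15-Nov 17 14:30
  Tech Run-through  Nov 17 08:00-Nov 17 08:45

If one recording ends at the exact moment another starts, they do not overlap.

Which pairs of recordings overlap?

Brass Run-through & Tech Take, Dress Warm-up & Percussion Mixing, Soloist Rehearsal & Tech Take

Sorted by start: Tech Run-through, Tech Soundcheck, Dress Warm-up, Percussion Mixing, Woodwind Run-through, Tech Take, Soloist Rehearsal, Brass Run-through.
Tech Soundcheck starts after Tech Run-through ends; Tech Run-through is clear from here.
Dress Warm-up starts after Tech Soundcheck ends; Tech Soundcheck is clear from here.
Percussion Mixing starts before Dress Warm-up ends → Dress Warm-up and Percussion Mixing overlap.
Woodwind Run-through starts after Dress Warm-up ends; Dress Warm-up is clear from here.
Woodwind Run-through starts after Percussion Mixing ends; Percussion Mixing is clear from here.
Tech Take starts after Woodwind Run-through ends; Woodwind Run-through is clear from here.
Soloist Rehearsal starts before Tech Take ends → Tech Take and Soloist Rehearsal overlap.
Brass Run-through starts before Tech Take ends → Tech Take and Brass Run-through overlap.
Brass Run-through starts exactly when Soloist Rehearsal ends (back-to-back, no overlap).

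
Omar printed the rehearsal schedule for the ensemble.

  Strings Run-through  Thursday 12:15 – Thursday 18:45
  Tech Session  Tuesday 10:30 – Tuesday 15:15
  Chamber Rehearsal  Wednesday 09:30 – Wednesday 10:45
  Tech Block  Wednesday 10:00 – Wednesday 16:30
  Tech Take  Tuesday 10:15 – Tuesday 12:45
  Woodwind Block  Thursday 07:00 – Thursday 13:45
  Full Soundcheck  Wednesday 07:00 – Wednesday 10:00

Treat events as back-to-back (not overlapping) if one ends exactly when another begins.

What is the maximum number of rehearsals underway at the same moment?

Sort all start/end points and keep a running count:
Tuesday 10:15 start Tech Take → 1
Tuesday 10:30 start Tech Session → 2
Tuesday 12:45 end Tech Take → 1
Tuesday 15:15 end Tech Session → 0
Wednesday 07:00 start Full Soundcheck → 1
Wednesday 09:30 start Chamber Rehearsal → 2
Wednesday 10:00 end Full Soundcheck → 1
Wednesday 10:00 start Tech Block → 2
Wednesday 10:45 end Chamber Rehearsal → 1
Wednesday 16:30 end Tech Block → 0
Thursday 07:00 start Woodwind Block → 1
Thursday 12:15 start Strings Run-through → 2
Thursday 13:45 end Woodwind Block → 1
Thursday 18:45 end Strings Run-through → 0
Peak is 2, at Tuesday 10:30 (Tech Session, Tech Take).

2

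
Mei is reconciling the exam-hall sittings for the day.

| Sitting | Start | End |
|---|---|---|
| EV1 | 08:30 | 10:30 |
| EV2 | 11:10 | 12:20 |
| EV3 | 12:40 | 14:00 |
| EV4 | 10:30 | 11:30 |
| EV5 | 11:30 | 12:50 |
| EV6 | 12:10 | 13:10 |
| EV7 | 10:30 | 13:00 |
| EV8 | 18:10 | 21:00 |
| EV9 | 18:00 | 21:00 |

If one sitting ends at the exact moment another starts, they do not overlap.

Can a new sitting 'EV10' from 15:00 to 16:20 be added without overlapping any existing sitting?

EV1: ends 10:30 at or before EV10 starts 15:00 → clear.
EV4: ends 11:30 at or before EV10 starts 15:00 → clear.
EV7: ends 13:00 at or before EV10 starts 15:00 → clear.
EV2: ends 12:20 at or before EV10 starts 15:00 → clear.
EV5: ends 12:50 at or before EV10 starts 15:00 → clear.
EV6: ends 13:10 at or before EV10 starts 15:00 → clear.
EV3: ends 14:00 at or before EV10 starts 15:00 → clear.
EV9: starts 18:00 at or after EV10 ends 16:20 → clear.
EV8: starts 18:10 at or after EV10 ends 16:20 → clear.

Yes — the slot is free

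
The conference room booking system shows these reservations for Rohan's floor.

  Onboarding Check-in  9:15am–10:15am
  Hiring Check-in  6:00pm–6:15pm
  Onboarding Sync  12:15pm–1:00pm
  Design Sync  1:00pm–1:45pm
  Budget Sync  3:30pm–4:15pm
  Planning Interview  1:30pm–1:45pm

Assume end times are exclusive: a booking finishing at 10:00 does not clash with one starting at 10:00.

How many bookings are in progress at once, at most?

Walk through starts and ends in time order (an end at T is processed before a start at T):
9:15am start Onboarding Check-in → 1
10:15am end Onboarding Check-in → 0
12:15pm start Onboarding Sync → 1
1:00pm end Onboarding Sync → 0
1:00pm start Design Sync → 1
1:30pm start Planning Interview → 2
1:45pm end Design Sync → 1
1:45pm end Planning Interview → 0
3:30pm start Budget Sync → 1
4:15pm end Budget Sync → 0
6:00pm start Hiring Check-in → 1
6:15pm end Hiring Check-in → 0
Peak is 2, at 1:30pm (Design Sync, Planning Interview).

2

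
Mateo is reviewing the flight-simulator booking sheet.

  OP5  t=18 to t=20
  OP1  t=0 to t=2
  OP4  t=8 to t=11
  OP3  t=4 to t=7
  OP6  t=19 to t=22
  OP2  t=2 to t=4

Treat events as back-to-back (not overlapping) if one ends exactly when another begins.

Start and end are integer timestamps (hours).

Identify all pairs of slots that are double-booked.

OP5 & OP6

Sorted by start: OP1, OP2, OP3, OP4, OP5, OP6.
OP2 starts exactly when OP1 ends (back-to-back, no overlap); OP1 is clear from here.
OP3 starts exactly when OP2 ends (back-to-back, no overlap); OP2 is clear from here.
OP4 starts after OP3 ends; OP3 is clear from here.
OP5 starts after OP4 ends; OP4 is clear from here.
OP6 starts before OP5 ends → OP5 and OP6 overlap.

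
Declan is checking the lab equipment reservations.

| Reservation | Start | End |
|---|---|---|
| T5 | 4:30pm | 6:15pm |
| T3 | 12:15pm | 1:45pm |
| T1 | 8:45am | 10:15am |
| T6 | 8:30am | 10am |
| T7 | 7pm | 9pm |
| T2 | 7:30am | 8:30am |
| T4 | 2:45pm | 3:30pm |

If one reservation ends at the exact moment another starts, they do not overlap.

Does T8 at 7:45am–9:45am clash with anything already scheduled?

Yes — it overlaps T1, T2, T6

T2: starts 7:30am before T8 ends 9:45am, and ends 8:30am after T8 starts 7:45am → overlap.
T6: starts 8:30am before T8 ends 9:45am, and ends 10am after T8 starts 7:45am → overlap.
T1: starts 8:45am before T8 ends 9:45am, and ends 10:15am after T8 starts 7:45am → overlap.
T3: starts 12:15pm at or after T8 ends 9:45am → clear.
T4: starts 2:45pm at or after T8 ends 9:45am → clear.
T5: starts 4:30pm at or after T8 ends 9:45am → clear.
T7: starts 7pm at or after T8 ends 9:45am → clear.
T8 overlaps T1, T2, T6.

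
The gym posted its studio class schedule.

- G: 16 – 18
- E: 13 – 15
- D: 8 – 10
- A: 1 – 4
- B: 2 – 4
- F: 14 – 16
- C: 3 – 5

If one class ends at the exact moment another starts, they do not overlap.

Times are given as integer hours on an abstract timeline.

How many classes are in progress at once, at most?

Walk through starts and ends in time order (an end at T is processed before a start at T):
1 start A → 1
2 start B → 2
3 start C → 3
4 end A → 2
4 end B → 1
5 end C → 0
8 start D → 1
10 end D → 0
13 start E → 1
14 start F → 2
15 end E → 1
16 end F → 0
16 start G → 1
18 end G → 0
Peak is 3, at 3 (A, B, C).

3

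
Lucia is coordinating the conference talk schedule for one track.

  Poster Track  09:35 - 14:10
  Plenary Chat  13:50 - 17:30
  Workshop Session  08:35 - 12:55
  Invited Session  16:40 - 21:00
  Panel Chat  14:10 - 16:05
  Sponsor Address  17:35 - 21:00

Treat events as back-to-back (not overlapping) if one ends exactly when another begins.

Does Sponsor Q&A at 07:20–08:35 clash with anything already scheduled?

Workshop Session: starts 08:35 at or after Sponsor Q&A ends 08:35 → clear.
Poster Track: starts 09:35 at or after Sponsor Q&A ends 08:35 → clear.
Plenary Chat: starts 13:50 at or after Sponsor Q&A ends 08:35 → clear.
Panel Chat: starts 14:10 at or after Sponsor Q&A ends 08:35 → clear.
Invited Session: starts 16:40 at or after Sponsor Q&A ends 08:35 → clear.
Sponsor Address: starts 17:35 at or after Sponsor Q&A ends 08:35 → clear.

No — it doesn't clash with anything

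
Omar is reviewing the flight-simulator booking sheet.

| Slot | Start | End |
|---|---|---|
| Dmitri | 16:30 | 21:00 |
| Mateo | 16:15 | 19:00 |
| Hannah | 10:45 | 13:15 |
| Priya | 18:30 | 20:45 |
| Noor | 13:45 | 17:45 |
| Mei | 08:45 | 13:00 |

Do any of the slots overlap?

Yes

Sorted by start: Mei, Hannah, Noor, Mateo, Dmitri, Priya.
Hannah starts before Mei ends → Mei and Hannah overlap.
That's a conflict, so the schedule is not conflict-free.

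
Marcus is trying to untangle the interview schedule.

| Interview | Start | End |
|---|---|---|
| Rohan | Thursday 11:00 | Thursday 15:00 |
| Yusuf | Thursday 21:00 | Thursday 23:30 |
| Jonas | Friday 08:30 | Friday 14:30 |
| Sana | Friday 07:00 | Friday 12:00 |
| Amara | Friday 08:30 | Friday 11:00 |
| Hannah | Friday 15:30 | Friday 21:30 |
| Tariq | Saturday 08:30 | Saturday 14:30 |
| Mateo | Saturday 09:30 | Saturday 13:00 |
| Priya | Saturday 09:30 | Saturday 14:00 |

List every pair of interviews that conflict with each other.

Sorted by start: Rohan, Yusuf, Sana, Jonas, Amara, Hannah, Tariq, Mateo, Priya.
Yusuf starts after Rohan ends, so Rohan has no further overlaps.
Sana starts after Yusuf ends, so Yusuf has no further overlaps.
Jonas starts before Sana ends → Sana and Jonas overlap.
Amara starts before Sana ends → Sana and Amara overlap.
Hannah starts after Sana ends, so Sana has no further overlaps.
Amara starts before Jonas ends → Jonas and Amara overlap.
Hannah starts after Jonas ends, so Jonas has no further overlaps.
Hannah starts after Amara ends, so Amara has no further overlaps.
Tariq starts after Hannah ends, so Hannah has no further overlaps.
Mateo starts before Tariq ends → Tariq and Mateo overlap.
Priya starts before Tariq ends → Tariq and Priya overlap.
Priya starts before Mateo ends → Mateo and Priya overlap.

Amara & Jonas, Amara & Sana, Jonas & Sana, Mateo & Priya, Mateo & Tariq, Priya & Tariq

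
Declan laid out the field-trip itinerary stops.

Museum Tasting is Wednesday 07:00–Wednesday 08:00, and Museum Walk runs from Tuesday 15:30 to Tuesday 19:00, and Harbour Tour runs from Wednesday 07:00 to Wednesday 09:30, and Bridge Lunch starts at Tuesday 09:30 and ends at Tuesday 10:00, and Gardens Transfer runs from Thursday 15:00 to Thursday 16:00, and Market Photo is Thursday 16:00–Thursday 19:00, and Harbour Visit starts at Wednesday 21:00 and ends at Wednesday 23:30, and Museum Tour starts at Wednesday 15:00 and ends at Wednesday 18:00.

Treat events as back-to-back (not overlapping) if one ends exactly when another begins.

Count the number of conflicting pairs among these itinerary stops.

Sorted by start: Bridge Lunch, Museum Walk, Harbour Tour, Museum Tasting, Museum Tour, Harbour Visit, Gardens Transfer, Market Photo.
Museum Walk starts after Bridge Lunch ends — done with Bridge Lunch.
Harbour Tour starts after Museum Walk ends — done with Museum Walk.
Museum Tasting starts before Harbour Tour ends → Harbour Tour and Museum Tasting overlap.
Museum Tour starts after Harbour Tour ends — done with Harbour Tour.
Museum Tour starts after Museum Tasting ends — done with Museum Tasting.
Harbour Visit starts after Museum Tour ends — done with Museum Tour.
Gardens Transfer starts after Harbour Visit ends — done with Harbour Visit.
Market Photo starts exactly when Gardens Transfer ends (back-to-back, no overlap).
Overlapping pairs: Harbour Tour & Museum Tasting — 1 in total.

1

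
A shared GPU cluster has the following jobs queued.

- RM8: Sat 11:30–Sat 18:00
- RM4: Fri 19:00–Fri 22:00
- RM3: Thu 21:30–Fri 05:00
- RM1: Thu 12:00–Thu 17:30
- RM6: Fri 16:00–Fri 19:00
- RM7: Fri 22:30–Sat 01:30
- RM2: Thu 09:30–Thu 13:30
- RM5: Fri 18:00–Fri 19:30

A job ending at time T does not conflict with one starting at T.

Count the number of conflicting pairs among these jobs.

3

Sorted by start: RM2, RM1, RM3, RM6, RM5, RM4, RM7, RM8.
RM1 starts before RM2 ends → RM2 and RM1 overlap.
RM3 starts after RM2 ends, so nothing later overlaps RM2 either.
RM3 starts after RM1 ends, so nothing later overlaps RM1 either.
RM6 starts after RM3 ends, so nothing later overlaps RM3 either.
RM5 starts before RM6 ends → RM6 and RM5 overlap.
RM4 starts exactly when RM6 ends (back-to-back, no overlap), so nothing later overlaps RM6 either.
RM4 starts before RM5 ends → RM5 and RM4 overlap.
RM7 starts after RM5 ends, so nothing later overlaps RM5 either.
RM7 starts after RM4 ends, so nothing later overlaps RM4 either.
RM8 starts after RM7 ends.
Overlapping pairs: RM1 & RM2, RM4 & RM5, RM5 & RM6 — 3 in total.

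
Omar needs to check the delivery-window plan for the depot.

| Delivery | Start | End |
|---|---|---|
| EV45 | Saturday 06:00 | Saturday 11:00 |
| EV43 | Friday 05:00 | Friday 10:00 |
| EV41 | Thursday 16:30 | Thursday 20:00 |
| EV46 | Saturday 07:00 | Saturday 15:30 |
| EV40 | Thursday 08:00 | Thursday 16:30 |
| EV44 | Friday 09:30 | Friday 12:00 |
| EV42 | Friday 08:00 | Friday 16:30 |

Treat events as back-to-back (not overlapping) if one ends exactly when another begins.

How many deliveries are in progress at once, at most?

3

Walk through starts and ends in time order (an end at T is processed before a start at T):
Thursday 08:00 start EV40 → 1
Thursday 16:30 end EV40 → 0
Thursday 16:30 start EV41 → 1
Thursday 20:00 end EV41 → 0
Friday 05:00 start EV43 → 1
Friday 08:00 start EV42 → 2
Friday 09:30 start EV44 → 3
Friday 10:00 end EV43 → 2
Friday 12:00 end EV44 → 1
Friday 16:30 end EV42 → 0
Saturday 06:00 start EV45 → 1
Saturday 07:00 start EV46 → 2
Saturday 11:00 end EV45 → 1
Saturday 15:30 end EV46 → 0
Peak is 3, at Friday 09:30 (EV42, EV43, EV44).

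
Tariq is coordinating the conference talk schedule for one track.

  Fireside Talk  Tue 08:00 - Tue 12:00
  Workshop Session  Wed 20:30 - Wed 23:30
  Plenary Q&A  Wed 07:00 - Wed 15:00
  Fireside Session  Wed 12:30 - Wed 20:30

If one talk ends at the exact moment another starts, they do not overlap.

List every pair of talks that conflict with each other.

Fireside Session & Plenary Q&A

Two intervals overlap when each starts before the other ends.
Sorted by start: Fireside Talk, Plenary Q&A, Fireside Session, Workshop Session.
Plenary Q&A starts after Fireside Talk ends, so Fireside Talk has no further overlaps.
Fireside Session starts before Plenary Q&A ends → Plenary Q&A and Fireside Session overlap.
Workshop Session starts after Plenary Q&A ends.
Workshop Session starts exactly when Fireside Session ends (back-to-back, no overlap).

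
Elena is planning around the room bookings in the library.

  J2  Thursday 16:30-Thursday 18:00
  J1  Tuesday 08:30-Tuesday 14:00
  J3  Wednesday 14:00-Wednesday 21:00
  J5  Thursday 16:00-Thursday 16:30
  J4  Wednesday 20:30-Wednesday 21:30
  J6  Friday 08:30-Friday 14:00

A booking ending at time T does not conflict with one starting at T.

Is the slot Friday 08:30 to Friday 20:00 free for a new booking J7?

No — it overlaps J6

J1: ends Tuesday 14:00 at or before J7 starts Friday 08:30 → clear.
J3: ends Wednesday 21:00 at or before J7 starts Friday 08:30 → clear.
J4: ends Wednesday 21:30 at or before J7 starts Friday 08:30 → clear.
J5: ends Thursday 16:30 at or before J7 starts Friday 08:30 → clear.
J2: ends Thursday 18:00 at or before J7 starts Friday 08:30 → clear.
J6: starts Friday 08:30 before J7 ends Friday 20:00, and ends Friday 14:00 after J7 starts Friday 08:30 → overlap.
J7 overlaps J6.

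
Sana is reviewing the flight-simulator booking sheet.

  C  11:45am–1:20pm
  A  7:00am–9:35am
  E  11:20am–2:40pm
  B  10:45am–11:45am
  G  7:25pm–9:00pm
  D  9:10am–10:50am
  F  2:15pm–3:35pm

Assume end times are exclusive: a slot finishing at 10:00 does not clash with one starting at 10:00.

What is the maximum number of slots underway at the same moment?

Sweep the timeline, counting +1 at each start and −1 at each end (ends before starts at a tie):
7:00am start A → 1
9:10am start D → 2
9:35am end A → 1
10:45am start B → 2
10:50am end D → 1
11:20am start E → 2
11:45am end B → 1
11:45am start C → 2
1:20pm end C → 1
2:15pm start F → 2
2:40pm end E → 1
3:35pm end F → 0
7:25pm start G → 1
9:00pm end G → 0
Peak is 2, at 9:10am (A, D).

2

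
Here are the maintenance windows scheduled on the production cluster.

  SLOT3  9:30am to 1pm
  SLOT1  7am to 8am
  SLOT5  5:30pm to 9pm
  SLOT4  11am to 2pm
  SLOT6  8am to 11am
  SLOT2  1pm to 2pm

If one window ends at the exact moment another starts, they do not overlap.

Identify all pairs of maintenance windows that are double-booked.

Two intervals overlap when each starts before the other ends.
Sorted by start: SLOT1, SLOT6, SLOT3, SLOT4, SLOT2, SLOT5.
SLOT6 starts exactly when SLOT1 ends (back-to-back, no overlap) — done with SLOT1.
SLOT3 starts before SLOT6 ends → SLOT6 and SLOT3 overlap.
SLOT4 starts exactly when SLOT6 ends (back-to-back, no overlap) — done with SLOT6.
SLOT4 starts before SLOT3 ends → SLOT3 and SLOT4 overlap.
SLOT2 starts exactly when SLOT3 ends (back-to-back, no overlap) — done with SLOT3.
SLOT2 starts before SLOT4 ends → SLOT4 and SLOT2 overlap.
SLOT5 starts after SLOT4 ends.
SLOT5 starts after SLOT2 ends.

SLOT2 & SLOT4, SLOT3 & SLOT4, SLOT3 & SLOT6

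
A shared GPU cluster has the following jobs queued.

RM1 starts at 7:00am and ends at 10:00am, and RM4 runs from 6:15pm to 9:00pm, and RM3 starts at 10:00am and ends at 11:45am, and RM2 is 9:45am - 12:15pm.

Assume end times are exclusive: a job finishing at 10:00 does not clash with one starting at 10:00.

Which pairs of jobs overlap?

Sorted by start: RM1, RM2, RM3, RM4.
RM2 starts before RM1 ends → RM1 and RM2 overlap.
RM3 starts exactly when RM1 ends (back-to-back, no overlap), so RM1 has no further overlaps.
RM3 starts before RM2 ends → RM2 and RM3 overlap.
RM4 starts after RM2 ends.
RM4 starts after RM3 ends.

RM1 & RM2, RM2 & RM3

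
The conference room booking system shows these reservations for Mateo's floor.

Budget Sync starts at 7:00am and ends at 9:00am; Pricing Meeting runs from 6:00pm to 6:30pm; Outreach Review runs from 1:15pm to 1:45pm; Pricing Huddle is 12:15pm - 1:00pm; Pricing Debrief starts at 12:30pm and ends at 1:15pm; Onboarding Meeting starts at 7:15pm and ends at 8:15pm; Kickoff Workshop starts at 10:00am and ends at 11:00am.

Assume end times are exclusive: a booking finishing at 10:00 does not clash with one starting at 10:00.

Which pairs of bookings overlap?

Pricing Debrief & Pricing Huddle

Sorted by start: Budget Sync, Kickoff Workshop, Pricing Huddle, Pricing Debrief, Outreach Review, Pricing Meeting, Onboarding Meeting.
Kickoff Workshop starts after Budget Sync ends, so nothing later overlaps Budget Sync either.
Pricing Huddle starts after Kickoff Workshop ends, so nothing later overlaps Kickoff Workshop either.
Pricing Debrief starts before Pricing Huddle ends → Pricing Huddle and Pricing Debrief overlap.
Outreach Review starts after Pricing Huddle ends, so nothing later overlaps Pricing Huddle either.
Outreach Review starts exactly when Pricing Debrief ends (back-to-back, no overlap), so nothing later overlaps Pricing Debrief either.
Pricing Meeting starts after Outreach Review ends, so nothing later overlaps Outreach Review either.
Onboarding Meeting starts after Pricing Meeting ends.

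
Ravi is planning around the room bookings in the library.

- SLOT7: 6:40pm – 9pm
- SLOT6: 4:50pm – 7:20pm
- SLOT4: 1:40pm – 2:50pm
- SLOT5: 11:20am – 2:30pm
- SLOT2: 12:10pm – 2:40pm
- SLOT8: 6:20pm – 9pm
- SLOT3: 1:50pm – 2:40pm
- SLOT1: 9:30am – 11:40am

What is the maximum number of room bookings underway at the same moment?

Walk through starts and ends in time order (an end at T is processed before a start at T):
9:30am start SLOT1 → 1
11:20am start SLOT5 → 2
11:40am end SLOT1 → 1
12:10pm start SLOT2 → 2
1:40pm start SLOT4 → 3
1:50pm start SLOT3 → 4
2:30pm end SLOT5 → 3
2:40pm end SLOT2 → 2
2:40pm end SLOT3 → 1
2:50pm end SLOT4 → 0
4:50pm start SLOT6 → 1
6:20pm start SLOT8 → 2
6:40pm start SLOT7 → 3
7:20pm end SLOT6 → 2
9pm end SLOT7 → 1
9pm end SLOT8 → 0
Peak is 4, at 1:50pm (SLOT2, SLOT3, SLOT4, SLOT5).

4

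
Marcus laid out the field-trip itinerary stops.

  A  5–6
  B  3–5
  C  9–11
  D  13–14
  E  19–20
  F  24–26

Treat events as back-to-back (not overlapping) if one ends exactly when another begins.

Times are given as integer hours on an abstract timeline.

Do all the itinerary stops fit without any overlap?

Yes

Sorted by start: B, A, C, D, E, F.
A starts exactly when B ends (back-to-back, no overlap); B is clear from here.
C starts after A ends; A is clear from here.
D starts after C ends; C is clear from here.
E starts after D ends; D is clear from here.
F starts after E ends.
Every pair is clear; the schedule has no overlaps.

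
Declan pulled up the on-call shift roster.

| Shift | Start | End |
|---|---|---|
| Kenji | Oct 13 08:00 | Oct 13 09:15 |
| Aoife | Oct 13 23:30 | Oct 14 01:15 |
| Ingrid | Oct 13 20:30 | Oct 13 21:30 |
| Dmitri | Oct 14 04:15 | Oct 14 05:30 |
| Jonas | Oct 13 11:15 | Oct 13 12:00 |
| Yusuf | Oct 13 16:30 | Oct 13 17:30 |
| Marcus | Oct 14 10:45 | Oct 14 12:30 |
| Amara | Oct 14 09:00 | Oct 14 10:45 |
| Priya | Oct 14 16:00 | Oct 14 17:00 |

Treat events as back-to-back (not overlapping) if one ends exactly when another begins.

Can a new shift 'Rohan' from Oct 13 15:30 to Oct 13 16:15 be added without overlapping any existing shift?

Yes — the slot is free

Kenji: ends Oct 13 09:15 at or before Rohan starts Oct 13 15:30 → clear.
Jonas: ends Oct 13 12:00 at or before Rohan starts Oct 13 15:30 → clear.
Yusuf: starts Oct 13 16:30 at or after Rohan ends Oct 13 16:15 → clear.
Ingrid: starts Oct 13 20:30 at or after Rohan ends Oct 13 16:15 → clear.
Aoife: starts Oct 13 23:30 at or after Rohan ends Oct 13 16:15 → clear.
Dmitri: starts Oct 14 04:15 at or after Rohan ends Oct 13 16:15 → clear.
Amara: starts Oct 14 09:00 at or after Rohan ends Oct 13 16:15 → clear.
Marcus: starts Oct 14 10:45 at or after Rohan ends Oct 13 16:15 → clear.
Priya: starts Oct 14 16:00 at or after Rohan ends Oct 13 16:15 → clear.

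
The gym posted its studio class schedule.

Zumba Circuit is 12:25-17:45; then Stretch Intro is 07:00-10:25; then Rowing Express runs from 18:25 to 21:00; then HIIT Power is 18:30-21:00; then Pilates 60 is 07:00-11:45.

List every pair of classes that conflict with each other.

Sorted by start: Pilates 60, Stretch Intro, Zumba Circuit, Rowing Express, HIIT Power.
Stretch Intro starts before Pilates 60 ends → Pilates 60 and Stretch Intro overlap.
Zumba Circuit starts after Pilates 60 ends, so nothing later overlaps Pilates 60 either.
Zumba Circuit starts after Stretch Intro ends, so nothing later overlaps Stretch Intro either.
Rowing Express starts after Zumba Circuit ends, so nothing later overlaps Zumba Circuit either.
HIIT Power starts before Rowing Express ends → Rowing Express and HIIT Power overlap.

HIIT Power & Rowing Express, Pilates 60 & Stretch Intro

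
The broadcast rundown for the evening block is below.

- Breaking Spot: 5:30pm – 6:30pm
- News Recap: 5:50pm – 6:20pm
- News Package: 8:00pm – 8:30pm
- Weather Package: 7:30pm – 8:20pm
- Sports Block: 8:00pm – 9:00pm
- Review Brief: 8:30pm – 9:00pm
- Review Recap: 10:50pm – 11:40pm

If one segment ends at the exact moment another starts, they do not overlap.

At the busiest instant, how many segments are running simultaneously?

Walk through starts and ends in time order (an end at T is processed before a start at T):
5:30pm start Breaking Spot → 1
5:50pm start News Recap → 2
6:20pm end News Recap → 1
6:30pm end Breaking Spot → 0
7:30pm start Weather Package → 1
8:00pm start News Package → 2
8:00pm start Sports Block → 3
8:20pm end Weather Package → 2
8:30pm end News Package → 1
8:30pm start Review Brief → 2
9:00pm end Review Brief → 1
9:00pm end Sports Block → 0
10:50pm start Review Recap → 1
11:40pm end Review Recap → 0
Peak is 3, at 8:00pm (News Package, Sports Block, Weather Package).

3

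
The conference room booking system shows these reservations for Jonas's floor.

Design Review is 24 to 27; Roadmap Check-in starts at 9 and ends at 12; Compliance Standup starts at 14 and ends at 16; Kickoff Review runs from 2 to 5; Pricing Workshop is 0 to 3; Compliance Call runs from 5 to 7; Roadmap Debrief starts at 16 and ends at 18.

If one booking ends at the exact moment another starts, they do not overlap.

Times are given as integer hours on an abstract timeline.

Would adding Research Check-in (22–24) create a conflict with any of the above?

No — it doesn't clash with anything

Pricing Workshop: ends 3 at or before Research Check-in starts 22 → clear.
Kickoff Review: ends 5 at or before Research Check-in starts 22 → clear.
Compliance Call: ends 7 at or before Research Check-in starts 22 → clear.
Roadmap Check-in: ends 12 at or before Research Check-in starts 22 → clear.
Compliance Standup: ends 16 at or before Research Check-in starts 22 → clear.
Roadmap Debrief: ends 18 at or before Research Check-in starts 22 → clear.
Design Review: starts 24 at or after Research Check-in ends 24 → clear.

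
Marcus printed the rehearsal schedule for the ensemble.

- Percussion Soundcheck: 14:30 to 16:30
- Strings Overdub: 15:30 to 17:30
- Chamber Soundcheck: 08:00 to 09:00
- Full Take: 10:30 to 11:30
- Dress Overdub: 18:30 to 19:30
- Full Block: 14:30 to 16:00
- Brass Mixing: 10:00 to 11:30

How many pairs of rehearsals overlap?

4

Sorted by start: Chamber Soundcheck, Brass Mixing, Full Take, Full Block, Percussion Soundcheck, Strings Overdub, Dress Overdub.
Brass Mixing starts after Chamber Soundcheck ends, so nothing later overlaps Chamber Soundcheck either.
Full Take starts before Brass Mixing ends → Brass Mixing and Full Take overlap.
Full Block starts after Brass Mixing ends, so nothing later overlaps Brass Mixing either.
Full Block starts after Full Take ends, so nothing later overlaps Full Take either.
Percussion Soundcheck starts before Full Block ends → Full Block and Percussion Soundcheck overlap.
Strings Overdub starts before Full Block ends → Full Block and Strings Overdub overlap.
Dress Overdub starts after Full Block ends.
Strings Overdub starts before Percussion Soundcheck ends → Percussion Soundcheck and Strings Overdub overlap.
Dress Overdub starts after Percussion Soundcheck ends.
Dress Overdub starts after Strings Overdub ends.
Overlapping pairs: Brass Mixing & Full Take, Full Block & Percussion Soundcheck, Full Block & Strings Overdub, Percussion Soundcheck & Strings Overdub — 4 in total.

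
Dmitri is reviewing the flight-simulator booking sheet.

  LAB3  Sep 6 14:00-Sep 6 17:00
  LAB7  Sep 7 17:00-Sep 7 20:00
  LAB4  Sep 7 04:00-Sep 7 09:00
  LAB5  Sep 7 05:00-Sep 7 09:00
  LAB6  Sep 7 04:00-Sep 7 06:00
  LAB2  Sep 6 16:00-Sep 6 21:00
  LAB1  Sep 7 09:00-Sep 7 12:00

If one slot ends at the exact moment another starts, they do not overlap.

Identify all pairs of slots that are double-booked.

Sorted by start: LAB3, LAB2, LAB4, LAB6, LAB5, LAB1, LAB7.
LAB2 starts before LAB3 ends → LAB3 and LAB2 overlap.
LAB4 starts after LAB3 ends; LAB3 is clear from here.
LAB4 starts after LAB2 ends; LAB2 is clear from here.
LAB6 starts before LAB4 ends → LAB4 and LAB6 overlap.
LAB5 starts before LAB4 ends → LAB4 and LAB5 overlap.
LAB1 starts exactly when LAB4 ends (back-to-back, no overlap); LAB4 is clear from here.
LAB5 starts before LAB6 ends → LAB6 and LAB5 overlap.
LAB1 starts after LAB6 ends; LAB6 is clear from here.
LAB1 starts exactly when LAB5 ends (back-to-back, no overlap); LAB5 is clear from here.
LAB7 starts after LAB1 ends.

LAB2 & LAB3, LAB4 & LAB5, LAB4 & LAB6, LAB5 & LAB6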